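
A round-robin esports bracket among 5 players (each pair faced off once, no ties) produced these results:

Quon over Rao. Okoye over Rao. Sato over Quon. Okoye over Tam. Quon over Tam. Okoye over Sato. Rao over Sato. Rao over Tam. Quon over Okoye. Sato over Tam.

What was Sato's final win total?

2

Sato's results: beat Quon, Tam; lost to Okoye, Rao.
That is 2 wins.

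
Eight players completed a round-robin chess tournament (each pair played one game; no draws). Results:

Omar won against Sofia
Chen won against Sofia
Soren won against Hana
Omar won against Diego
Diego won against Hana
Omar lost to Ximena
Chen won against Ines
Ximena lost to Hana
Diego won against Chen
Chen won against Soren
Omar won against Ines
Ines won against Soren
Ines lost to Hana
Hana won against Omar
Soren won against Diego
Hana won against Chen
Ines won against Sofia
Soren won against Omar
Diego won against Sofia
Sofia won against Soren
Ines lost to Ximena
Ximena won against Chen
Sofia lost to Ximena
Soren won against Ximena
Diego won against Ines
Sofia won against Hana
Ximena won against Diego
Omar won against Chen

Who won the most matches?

Win totals: Sofia 2, Omar 4, Diego 4, Ximena 5, Hana 4, Ines 2, Chen 3, Soren 4.
Ximena leads with 5 wins (next highest: 4).

Ximena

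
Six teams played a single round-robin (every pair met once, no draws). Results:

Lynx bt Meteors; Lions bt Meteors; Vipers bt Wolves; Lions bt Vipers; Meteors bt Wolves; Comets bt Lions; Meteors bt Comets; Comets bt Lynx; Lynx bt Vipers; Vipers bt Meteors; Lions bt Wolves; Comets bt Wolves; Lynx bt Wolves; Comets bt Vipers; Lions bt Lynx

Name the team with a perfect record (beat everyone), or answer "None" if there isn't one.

None

Highest win total is Lions with 4 (out of 5 possible).
Lions lost to Comets, so no team went undefeated.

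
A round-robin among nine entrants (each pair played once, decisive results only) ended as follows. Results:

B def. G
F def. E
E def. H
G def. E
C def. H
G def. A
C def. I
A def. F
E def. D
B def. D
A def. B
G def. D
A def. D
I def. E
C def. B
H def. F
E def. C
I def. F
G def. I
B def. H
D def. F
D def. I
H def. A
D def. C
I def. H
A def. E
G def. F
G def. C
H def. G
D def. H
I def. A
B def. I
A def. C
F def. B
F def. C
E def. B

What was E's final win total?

4

E's results: beat B, C, D, H; lost to A, F, G, I.
That is 4 wins.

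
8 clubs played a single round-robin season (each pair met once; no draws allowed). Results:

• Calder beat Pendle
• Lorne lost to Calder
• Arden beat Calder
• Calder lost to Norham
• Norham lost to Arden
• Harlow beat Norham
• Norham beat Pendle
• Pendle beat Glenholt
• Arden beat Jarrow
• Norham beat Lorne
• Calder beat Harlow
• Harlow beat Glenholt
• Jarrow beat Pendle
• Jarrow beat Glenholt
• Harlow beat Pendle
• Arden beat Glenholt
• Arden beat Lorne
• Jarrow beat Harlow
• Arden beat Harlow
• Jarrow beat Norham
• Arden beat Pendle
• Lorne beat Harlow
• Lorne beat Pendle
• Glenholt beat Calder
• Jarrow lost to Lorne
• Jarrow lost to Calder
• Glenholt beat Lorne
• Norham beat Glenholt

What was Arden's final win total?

7

Arden's results: beat Harlow, Calder, Norham, Lorne, Jarrow, Glenholt, Pendle; lost to no one.
That is 7 wins.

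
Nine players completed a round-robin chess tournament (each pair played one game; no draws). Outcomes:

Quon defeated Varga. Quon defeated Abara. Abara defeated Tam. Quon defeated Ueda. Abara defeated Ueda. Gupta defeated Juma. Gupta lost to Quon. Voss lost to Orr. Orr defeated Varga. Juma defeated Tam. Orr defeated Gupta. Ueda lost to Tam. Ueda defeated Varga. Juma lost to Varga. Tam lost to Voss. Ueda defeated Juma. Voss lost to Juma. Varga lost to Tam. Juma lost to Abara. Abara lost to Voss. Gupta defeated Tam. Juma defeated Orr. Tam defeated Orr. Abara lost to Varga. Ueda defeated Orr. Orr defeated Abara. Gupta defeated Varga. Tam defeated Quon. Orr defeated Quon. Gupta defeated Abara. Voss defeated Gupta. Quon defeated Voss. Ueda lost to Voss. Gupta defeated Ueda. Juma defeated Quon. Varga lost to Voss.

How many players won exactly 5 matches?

4

Win totals: Tam 4, Voss 5, Juma 4, Orr 5, Varga 2, Gupta 5, Abara 3, Quon 5, Ueda 3.
Exactly 5: Voss, Orr, Gupta, Quon — 4 players.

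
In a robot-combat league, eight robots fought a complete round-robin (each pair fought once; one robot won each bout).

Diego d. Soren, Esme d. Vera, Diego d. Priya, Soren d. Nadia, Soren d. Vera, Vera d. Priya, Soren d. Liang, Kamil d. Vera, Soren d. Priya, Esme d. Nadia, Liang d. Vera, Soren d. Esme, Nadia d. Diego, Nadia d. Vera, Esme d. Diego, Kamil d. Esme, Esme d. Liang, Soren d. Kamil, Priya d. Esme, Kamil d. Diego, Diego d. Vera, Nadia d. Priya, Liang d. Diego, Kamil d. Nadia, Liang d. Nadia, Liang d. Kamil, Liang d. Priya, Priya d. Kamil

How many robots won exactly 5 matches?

1

Win totals: Esme 4, Soren 6, Priya 2, Diego 3, Kamil 4, Vera 1, Nadia 3, Liang 5.
Exactly 5: Liang — 1 robot.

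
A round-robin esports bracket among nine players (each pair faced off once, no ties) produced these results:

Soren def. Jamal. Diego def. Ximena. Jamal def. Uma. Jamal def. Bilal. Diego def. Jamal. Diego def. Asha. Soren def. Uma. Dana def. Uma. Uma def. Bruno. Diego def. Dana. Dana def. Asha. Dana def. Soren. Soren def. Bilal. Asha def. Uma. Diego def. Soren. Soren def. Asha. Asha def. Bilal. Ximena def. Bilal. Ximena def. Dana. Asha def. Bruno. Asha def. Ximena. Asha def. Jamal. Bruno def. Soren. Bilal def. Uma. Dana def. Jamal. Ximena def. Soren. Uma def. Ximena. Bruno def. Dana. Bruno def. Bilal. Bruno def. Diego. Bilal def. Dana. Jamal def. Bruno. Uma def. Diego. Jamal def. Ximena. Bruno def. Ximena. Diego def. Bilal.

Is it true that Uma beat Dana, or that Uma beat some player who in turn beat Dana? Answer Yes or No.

Yes

Uma did not beat Dana directly.
Uma beat Ximena, Diego, Bruno. Of those, Ximena beat Dana.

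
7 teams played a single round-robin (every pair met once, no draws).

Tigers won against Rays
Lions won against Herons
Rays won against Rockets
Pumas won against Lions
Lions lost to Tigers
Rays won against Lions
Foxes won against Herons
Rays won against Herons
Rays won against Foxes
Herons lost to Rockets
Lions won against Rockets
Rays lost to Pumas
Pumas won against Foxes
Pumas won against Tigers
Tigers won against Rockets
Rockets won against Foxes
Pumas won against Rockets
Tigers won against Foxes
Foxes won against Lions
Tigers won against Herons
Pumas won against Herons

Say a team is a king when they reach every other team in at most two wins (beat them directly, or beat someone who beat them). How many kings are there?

1

Herons cannot reach Rays, Pumas, Tigers, Foxes, Rockets, Lions in two steps.
Rays cannot reach Pumas, Tigers in two steps.
Pumas reaches everyone (king).
Tigers cannot reach Pumas in two steps.
Foxes cannot reach Rays, Pumas, Tigers in two steps.
Rockets cannot reach Rays, Pumas, Tigers in two steps.
Lions cannot reach Rays, Pumas, Tigers in two steps.
Kings: Pumas — 1.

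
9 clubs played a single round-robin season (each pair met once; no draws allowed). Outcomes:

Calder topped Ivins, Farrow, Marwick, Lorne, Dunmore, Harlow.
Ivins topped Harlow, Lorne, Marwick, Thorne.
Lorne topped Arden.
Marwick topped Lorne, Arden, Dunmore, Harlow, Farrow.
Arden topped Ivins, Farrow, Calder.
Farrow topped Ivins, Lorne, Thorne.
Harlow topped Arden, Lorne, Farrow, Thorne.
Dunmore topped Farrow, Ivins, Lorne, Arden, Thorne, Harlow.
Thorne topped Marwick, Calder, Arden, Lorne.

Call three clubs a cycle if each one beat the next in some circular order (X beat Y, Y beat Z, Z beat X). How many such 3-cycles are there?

20

Win totals: Calder 6, Marwick 5, Farrow 3, Arden 3, Harlow 4, Thorne 4, Dunmore 6, Lorne 1, Ivins 4.
A club with w wins dominates both others in C(w,2) triples; summing gives 15 + 10 + 3 + 3 + 6 + 6 + 15 + 0 + 6 = 64 transitive triples.
Total triples C(9,3) = 84, so cyclic triples = 84 − 64 = 20.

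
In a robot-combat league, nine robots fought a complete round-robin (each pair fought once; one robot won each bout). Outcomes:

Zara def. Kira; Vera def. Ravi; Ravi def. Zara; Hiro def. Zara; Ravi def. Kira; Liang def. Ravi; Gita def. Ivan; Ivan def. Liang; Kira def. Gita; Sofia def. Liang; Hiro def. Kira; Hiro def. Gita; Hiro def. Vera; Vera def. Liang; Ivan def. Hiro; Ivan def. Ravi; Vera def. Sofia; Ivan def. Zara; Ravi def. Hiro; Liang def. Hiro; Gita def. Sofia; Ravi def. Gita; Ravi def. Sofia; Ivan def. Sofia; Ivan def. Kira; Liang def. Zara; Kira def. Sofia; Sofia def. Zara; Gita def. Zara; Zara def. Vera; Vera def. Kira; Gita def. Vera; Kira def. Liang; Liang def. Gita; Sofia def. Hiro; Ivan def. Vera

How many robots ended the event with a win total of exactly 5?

1

Win totals: Gita 4, Sofia 3, Vera 4, Kira 3, Zara 2, Hiro 4, Ivan 7, Liang 4, Ravi 5.
Exactly 5: Ravi — 1 robot.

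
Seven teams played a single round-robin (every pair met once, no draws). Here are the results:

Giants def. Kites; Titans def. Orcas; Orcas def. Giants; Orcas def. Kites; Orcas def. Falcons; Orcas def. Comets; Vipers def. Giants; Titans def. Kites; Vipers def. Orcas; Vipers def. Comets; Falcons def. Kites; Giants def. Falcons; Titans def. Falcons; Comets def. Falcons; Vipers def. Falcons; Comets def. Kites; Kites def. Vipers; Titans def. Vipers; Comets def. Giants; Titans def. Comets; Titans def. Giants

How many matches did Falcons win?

1

Falcons' results: beat Kites; lost to Vipers, Giants, Comets, Orcas, Titans.
That is 1 win.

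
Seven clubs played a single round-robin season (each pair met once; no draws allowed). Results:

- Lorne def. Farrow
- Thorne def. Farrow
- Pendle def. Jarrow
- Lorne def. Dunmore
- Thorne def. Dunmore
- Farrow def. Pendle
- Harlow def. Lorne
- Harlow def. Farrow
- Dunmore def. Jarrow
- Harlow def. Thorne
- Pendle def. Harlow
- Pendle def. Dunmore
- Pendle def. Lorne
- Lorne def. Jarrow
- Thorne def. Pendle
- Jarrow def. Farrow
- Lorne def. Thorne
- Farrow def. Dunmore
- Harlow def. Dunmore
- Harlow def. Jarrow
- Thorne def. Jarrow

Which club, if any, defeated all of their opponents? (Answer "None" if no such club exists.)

Highest win total is Harlow with 5 (out of 6 possible).
Harlow lost to Pendle, so no club went undefeated.

None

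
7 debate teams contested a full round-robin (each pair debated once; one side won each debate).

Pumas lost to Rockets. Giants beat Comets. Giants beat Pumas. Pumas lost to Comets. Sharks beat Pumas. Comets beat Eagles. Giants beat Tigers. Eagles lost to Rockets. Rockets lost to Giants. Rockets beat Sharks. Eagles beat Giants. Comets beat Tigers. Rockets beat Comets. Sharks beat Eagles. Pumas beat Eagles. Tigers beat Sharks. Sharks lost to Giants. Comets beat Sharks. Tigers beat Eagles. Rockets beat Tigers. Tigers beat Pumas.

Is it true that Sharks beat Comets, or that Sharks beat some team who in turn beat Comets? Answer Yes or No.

No

Sharks did not beat Comets directly.
Sharks beat Pumas, Eagles, but each of them lost to Comets. No two-step path.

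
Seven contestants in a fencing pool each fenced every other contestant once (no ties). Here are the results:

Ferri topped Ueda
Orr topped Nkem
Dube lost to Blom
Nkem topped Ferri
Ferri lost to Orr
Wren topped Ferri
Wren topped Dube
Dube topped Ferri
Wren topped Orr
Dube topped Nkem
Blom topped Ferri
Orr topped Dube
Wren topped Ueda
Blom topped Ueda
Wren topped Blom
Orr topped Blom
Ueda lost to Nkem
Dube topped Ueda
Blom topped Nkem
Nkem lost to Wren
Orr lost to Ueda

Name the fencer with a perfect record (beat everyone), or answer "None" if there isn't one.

Wren

Wren has 6 wins out of 6 opponents — a perfect record.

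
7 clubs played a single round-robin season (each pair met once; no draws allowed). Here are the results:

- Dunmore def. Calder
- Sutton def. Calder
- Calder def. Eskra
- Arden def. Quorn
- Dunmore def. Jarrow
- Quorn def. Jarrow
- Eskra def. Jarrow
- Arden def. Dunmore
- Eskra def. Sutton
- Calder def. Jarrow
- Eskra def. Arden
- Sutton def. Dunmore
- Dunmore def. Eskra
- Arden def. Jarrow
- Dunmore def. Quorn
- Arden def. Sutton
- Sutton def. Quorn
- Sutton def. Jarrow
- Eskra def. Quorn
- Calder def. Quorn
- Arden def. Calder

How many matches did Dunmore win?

4

Dunmore's results: beat Quorn, Calder, Jarrow, Eskra; lost to Sutton, Arden.
That is 4 wins.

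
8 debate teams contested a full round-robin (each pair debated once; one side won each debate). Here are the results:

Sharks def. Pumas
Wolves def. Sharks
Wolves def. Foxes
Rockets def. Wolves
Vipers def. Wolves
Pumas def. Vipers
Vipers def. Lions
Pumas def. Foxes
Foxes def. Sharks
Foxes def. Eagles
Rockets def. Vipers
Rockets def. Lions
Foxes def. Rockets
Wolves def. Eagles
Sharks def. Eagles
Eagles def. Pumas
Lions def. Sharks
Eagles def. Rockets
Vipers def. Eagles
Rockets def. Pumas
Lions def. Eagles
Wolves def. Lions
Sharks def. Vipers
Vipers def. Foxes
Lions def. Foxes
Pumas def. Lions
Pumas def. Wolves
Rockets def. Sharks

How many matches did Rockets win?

5

Rockets' results: beat Wolves, Lions, Pumas, Vipers, Sharks; lost to Foxes, Eagles.
That is 5 wins.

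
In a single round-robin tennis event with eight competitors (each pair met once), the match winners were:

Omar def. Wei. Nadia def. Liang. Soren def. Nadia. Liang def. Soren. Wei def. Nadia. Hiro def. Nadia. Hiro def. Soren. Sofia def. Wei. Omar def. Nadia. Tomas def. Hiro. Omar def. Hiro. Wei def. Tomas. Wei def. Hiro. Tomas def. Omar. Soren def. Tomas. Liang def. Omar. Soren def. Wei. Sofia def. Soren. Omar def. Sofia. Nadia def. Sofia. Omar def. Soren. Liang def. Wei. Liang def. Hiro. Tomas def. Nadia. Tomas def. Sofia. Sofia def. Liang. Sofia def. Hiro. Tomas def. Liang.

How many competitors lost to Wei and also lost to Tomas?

2

Wei beat: Nadia, Hiro, Tomas.
Tomas beat: Sofia, Nadia, Liang, Omar, Hiro.
Both beat: Nadia, Hiro — 2.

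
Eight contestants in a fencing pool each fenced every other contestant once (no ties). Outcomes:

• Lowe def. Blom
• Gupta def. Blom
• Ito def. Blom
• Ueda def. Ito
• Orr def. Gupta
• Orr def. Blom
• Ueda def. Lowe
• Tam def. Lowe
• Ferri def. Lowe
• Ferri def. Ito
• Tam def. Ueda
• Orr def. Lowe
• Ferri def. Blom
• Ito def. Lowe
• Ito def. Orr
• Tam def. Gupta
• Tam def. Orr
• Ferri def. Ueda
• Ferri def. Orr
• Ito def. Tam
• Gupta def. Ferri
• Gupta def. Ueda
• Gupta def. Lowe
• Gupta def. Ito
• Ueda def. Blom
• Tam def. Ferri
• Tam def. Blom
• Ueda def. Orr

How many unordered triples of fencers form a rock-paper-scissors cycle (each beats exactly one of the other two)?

6

Win totals: Blom 0, Ueda 4, Lowe 1, Ito 4, Orr 3, Tam 6, Ferri 5, Gupta 5.
A fencer with w wins dominates both others in C(w,2) triples; summing gives 0 + 6 + 0 + 6 + 3 + 15 + 10 + 10 = 50 transitive triples.
Total triples C(8,3) = 56, so cyclic triples = 56 − 50 = 6.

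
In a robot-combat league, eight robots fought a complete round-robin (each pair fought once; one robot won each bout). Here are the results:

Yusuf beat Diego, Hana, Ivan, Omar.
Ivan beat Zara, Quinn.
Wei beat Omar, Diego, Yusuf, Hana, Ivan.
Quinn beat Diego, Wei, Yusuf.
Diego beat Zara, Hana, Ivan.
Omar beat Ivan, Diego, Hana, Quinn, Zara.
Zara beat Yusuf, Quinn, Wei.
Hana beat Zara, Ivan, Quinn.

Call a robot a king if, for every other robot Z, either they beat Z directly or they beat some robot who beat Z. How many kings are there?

4

Zara reaches everyone (king).
Ivan cannot reach Omar, Hana in two steps.
Wei reaches everyone (king).
Omar reaches everyone (king).
Diego cannot reach Omar in two steps.
Yusuf cannot reach Wei in two steps.
Quinn reaches everyone (king).
Hana cannot reach Omar in two steps.
Kings: Zara, Wei, Omar, Quinn — 4.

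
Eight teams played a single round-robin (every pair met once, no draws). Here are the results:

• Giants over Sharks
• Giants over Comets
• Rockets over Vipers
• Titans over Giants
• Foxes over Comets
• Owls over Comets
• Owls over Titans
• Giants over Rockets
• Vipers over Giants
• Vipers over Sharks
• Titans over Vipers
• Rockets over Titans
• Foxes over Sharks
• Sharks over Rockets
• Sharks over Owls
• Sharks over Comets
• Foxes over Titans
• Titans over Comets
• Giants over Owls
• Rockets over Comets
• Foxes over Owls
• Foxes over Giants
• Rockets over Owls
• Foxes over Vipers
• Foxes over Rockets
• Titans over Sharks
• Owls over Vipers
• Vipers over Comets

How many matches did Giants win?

Giants' results: beat Comets, Rockets, Sharks, Owls; lost to Titans, Vipers, Foxes.
That is 4 wins.

4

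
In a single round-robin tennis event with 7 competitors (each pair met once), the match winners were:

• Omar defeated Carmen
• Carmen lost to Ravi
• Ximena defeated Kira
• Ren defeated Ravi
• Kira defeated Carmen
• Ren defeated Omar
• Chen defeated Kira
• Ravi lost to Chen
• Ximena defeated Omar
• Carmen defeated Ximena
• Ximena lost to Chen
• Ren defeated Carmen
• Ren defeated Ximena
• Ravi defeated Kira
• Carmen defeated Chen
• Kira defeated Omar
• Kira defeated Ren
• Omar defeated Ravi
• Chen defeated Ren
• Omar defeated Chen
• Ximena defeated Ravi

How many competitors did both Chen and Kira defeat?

Chen beat: Kira, Ximena, Ren, Ravi.
Kira beat: Omar, Carmen, Ren.
Both beat: Ren — 1.

1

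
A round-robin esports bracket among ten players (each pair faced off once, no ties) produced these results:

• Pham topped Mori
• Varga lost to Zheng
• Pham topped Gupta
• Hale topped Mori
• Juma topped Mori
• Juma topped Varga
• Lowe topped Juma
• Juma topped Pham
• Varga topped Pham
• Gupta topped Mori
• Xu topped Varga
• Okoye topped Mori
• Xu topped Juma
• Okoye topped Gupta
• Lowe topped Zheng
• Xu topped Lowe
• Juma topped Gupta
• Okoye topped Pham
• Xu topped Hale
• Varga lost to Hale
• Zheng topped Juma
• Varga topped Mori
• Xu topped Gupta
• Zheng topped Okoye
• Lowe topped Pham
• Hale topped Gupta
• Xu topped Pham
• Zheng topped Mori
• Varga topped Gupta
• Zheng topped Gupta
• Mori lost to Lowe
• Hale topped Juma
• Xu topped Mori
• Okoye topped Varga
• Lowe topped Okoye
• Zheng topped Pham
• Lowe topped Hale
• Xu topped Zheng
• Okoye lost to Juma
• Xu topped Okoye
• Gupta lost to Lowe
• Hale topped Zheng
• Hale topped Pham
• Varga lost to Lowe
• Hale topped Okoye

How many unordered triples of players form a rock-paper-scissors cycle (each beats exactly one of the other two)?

Win totals: Varga 3, Zheng 6, Mori 0, Lowe 8, Okoye 4, Xu 9, Juma 5, Pham 2, Hale 7, Gupta 1.
A player with w wins dominates both others in C(w,2) triples; summing gives 3 + 15 + 0 + 28 + 6 + 36 + 10 + 1 + 21 + 0 = 120 transitive triples.
Total triples C(10,3) = 120, so cyclic triples = 120 − 120 = 0.

0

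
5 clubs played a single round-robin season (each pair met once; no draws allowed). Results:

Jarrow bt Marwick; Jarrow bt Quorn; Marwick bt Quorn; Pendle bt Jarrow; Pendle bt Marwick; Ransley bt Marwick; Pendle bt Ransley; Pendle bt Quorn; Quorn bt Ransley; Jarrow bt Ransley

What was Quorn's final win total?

1

Quorn's results: beat Ransley; lost to Marwick, Pendle, Jarrow.
That is 1 win.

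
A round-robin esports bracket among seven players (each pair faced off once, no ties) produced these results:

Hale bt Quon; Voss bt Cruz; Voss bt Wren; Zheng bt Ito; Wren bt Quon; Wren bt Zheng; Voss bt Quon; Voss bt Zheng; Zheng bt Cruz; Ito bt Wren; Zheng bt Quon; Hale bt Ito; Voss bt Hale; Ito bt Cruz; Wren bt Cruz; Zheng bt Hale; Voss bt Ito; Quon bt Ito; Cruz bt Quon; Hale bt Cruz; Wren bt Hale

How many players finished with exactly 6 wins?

Win totals: Ito 2, Cruz 1, Wren 4, Hale 3, Voss 6, Quon 1, Zheng 4.
Exactly 6: Voss — 1 player.

1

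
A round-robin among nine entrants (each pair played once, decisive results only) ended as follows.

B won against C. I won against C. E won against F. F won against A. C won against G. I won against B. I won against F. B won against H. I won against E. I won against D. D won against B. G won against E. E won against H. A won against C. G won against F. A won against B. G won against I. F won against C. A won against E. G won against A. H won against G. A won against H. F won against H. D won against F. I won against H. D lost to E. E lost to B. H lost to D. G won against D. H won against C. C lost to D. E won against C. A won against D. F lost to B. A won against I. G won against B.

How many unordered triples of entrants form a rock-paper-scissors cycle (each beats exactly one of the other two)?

Win totals: A 6, B 4, C 1, D 4, E 4, F 3, G 6, H 2, I 6.
An entrant with w wins dominates both others in C(w,2) triples; summing gives 15 + 6 + 0 + 6 + 6 + 3 + 15 + 1 + 15 = 67 transitive triples.
Total triples C(9,3) = 84, so cyclic triples = 84 − 67 = 17.

17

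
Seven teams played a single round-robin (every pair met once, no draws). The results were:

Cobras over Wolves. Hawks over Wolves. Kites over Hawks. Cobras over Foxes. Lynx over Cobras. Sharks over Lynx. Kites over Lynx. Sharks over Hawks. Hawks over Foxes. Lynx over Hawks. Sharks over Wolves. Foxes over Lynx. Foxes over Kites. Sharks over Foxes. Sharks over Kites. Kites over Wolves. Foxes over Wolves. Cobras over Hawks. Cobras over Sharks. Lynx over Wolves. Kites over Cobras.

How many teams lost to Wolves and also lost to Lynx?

0

Wolves beat: no one.
Lynx beat: Wolves, Hawks, Cobras.
No one was beaten by both.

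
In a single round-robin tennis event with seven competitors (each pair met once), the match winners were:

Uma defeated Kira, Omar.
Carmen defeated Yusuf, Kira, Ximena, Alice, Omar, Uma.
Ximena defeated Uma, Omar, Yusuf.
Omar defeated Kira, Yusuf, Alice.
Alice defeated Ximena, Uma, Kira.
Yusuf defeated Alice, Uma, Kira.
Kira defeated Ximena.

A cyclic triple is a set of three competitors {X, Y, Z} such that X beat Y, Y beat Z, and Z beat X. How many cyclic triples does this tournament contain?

7

Win totals: Uma 2, Ximena 3, Carmen 6, Kira 1, Yusuf 3, Omar 3, Alice 3.
A competitor with w wins dominates both others in C(w,2) triples; summing gives 1 + 3 + 15 + 0 + 3 + 3 + 3 = 28 transitive triples.
Total triples C(7,3) = 35, so cyclic triples = 35 − 28 = 7.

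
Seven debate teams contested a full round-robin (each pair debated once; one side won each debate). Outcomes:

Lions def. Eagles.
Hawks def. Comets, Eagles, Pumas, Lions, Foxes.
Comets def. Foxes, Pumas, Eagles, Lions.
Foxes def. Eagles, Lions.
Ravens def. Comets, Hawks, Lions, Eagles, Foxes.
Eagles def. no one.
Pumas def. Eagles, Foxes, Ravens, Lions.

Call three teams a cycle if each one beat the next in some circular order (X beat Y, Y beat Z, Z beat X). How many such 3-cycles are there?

Win totals: Pumas 4, Hawks 5, Comets 4, Foxes 2, Ravens 5, Lions 1, Eagles 0.
A team with w wins dominates both others in C(w,2) triples; summing gives 6 + 10 + 6 + 1 + 10 + 0 + 0 = 33 transitive triples.
Total triples C(7,3) = 35, so cyclic triples = 35 − 33 = 2.

2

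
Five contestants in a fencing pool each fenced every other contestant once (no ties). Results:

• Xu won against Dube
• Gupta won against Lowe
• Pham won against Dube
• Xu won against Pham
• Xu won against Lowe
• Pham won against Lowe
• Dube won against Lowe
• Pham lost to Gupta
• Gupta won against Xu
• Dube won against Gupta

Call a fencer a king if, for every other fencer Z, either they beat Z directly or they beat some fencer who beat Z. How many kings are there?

3

Gupta reaches everyone (king).
Dube reaches everyone (king).
Xu reaches everyone (king).
Pham cannot reach Xu in two steps.
Lowe cannot reach Gupta, Dube, Xu, Pham in two steps.
Kings: Gupta, Dube, Xu — 3.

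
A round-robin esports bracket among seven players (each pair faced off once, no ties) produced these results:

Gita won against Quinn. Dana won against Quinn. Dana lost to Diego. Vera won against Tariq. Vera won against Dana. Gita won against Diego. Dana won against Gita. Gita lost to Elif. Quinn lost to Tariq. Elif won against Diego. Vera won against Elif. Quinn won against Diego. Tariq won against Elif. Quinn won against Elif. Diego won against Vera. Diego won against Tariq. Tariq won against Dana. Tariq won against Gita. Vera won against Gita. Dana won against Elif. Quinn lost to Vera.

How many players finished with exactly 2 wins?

Win totals: Vera 5, Diego 3, Quinn 2, Dana 3, Gita 2, Tariq 4, Elif 2.
Exactly 2: Quinn, Gita, Elif — 3 players.

3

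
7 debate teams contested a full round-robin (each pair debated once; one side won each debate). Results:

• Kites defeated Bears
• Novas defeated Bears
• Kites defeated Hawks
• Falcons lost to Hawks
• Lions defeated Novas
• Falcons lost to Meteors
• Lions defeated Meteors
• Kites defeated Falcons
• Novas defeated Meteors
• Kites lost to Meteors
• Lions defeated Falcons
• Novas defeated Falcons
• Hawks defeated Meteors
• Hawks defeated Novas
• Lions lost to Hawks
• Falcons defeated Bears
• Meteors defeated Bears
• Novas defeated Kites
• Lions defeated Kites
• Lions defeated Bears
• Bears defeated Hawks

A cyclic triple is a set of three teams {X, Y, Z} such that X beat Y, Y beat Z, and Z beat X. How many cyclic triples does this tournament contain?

7

Win totals: Kites 3, Hawks 4, Bears 1, Lions 5, Novas 4, Falcons 1, Meteors 3.
A team with w wins dominates both others in C(w,2) triples; summing gives 3 + 6 + 0 + 10 + 6 + 0 + 3 = 28 transitive triples.
Total triples C(7,3) = 35, so cyclic triples = 35 − 28 = 7.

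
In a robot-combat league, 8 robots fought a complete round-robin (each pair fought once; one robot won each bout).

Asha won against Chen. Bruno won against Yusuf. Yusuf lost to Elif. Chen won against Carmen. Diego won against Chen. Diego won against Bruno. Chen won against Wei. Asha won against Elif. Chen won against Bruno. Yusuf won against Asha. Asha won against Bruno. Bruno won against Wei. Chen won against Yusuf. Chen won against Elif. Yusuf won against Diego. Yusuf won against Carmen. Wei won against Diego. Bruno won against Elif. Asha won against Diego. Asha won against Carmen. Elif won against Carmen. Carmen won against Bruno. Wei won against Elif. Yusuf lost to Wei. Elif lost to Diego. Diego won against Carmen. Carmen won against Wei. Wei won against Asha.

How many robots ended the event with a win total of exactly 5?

Win totals: Wei 4, Chen 5, Yusuf 3, Bruno 3, Diego 4, Elif 2, Carmen 2, Asha 5.
Exactly 5: Chen, Asha — 2 robots.

2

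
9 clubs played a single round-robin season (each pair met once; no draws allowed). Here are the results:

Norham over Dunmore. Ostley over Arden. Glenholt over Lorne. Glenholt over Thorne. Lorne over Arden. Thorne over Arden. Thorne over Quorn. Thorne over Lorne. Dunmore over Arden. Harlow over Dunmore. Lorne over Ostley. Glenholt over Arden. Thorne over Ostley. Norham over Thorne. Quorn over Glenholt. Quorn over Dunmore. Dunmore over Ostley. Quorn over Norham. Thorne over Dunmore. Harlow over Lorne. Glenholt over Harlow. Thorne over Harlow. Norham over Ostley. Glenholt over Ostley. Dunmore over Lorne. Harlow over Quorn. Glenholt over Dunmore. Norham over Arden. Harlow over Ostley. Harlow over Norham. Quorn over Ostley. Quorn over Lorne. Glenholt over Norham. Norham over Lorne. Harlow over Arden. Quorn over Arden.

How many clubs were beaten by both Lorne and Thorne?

Lorne beat: Ostley, Arden.
Thorne beat: Ostley, Dunmore, Quorn, Lorne, Arden, Harlow.
Both beat: Ostley, Arden — 2.

2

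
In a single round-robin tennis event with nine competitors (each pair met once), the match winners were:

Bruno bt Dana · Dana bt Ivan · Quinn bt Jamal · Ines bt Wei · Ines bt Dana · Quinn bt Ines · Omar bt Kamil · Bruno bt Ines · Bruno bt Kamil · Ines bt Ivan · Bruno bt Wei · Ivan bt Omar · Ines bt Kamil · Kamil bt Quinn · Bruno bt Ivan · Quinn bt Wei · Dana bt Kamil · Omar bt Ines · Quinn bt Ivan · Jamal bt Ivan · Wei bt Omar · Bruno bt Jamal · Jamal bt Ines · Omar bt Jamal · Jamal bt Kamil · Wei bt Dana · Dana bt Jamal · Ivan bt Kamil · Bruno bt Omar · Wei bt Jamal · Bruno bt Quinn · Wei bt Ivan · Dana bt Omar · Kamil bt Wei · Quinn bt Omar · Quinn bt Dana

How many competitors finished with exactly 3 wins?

2

Win totals: Ivan 2, Omar 3, Bruno 8, Jamal 3, Wei 4, Ines 4, Dana 4, Quinn 6, Kamil 2.
Exactly 3: Omar, Jamal — 2 competitors.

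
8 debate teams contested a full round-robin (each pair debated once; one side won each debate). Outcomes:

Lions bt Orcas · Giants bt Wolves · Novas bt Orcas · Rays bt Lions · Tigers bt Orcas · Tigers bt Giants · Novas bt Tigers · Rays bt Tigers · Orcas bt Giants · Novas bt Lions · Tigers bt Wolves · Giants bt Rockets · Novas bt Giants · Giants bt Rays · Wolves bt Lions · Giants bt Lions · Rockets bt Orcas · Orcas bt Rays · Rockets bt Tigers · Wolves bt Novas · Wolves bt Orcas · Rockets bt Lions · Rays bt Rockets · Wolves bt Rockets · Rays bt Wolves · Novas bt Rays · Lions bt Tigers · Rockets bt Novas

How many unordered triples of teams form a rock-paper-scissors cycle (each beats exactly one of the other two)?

Win totals: Novas 5, Giants 4, Wolves 4, Tigers 3, Rays 4, Lions 2, Orcas 2, Rockets 4.
A team with w wins dominates both others in C(w,2) triples; summing gives 10 + 6 + 6 + 3 + 6 + 1 + 1 + 6 = 39 transitive triples.
Total triples C(8,3) = 56, so cyclic triples = 56 − 39 = 17.

17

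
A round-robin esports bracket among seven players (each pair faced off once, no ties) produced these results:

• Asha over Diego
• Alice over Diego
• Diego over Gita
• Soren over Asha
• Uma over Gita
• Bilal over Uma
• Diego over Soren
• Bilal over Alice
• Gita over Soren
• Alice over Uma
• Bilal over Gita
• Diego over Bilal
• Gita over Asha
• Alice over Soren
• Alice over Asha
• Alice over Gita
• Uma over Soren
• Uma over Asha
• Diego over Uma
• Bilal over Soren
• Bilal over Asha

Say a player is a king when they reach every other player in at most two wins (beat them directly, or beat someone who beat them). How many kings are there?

3

Diego reaches everyone (king).
Alice reaches everyone (king).
Uma cannot reach Alice, Bilal in two steps.
Bilal reaches everyone (king).
Asha cannot reach Alice in two steps.
Soren cannot reach Alice, Uma, Bilal, Gita in two steps.
Gita cannot reach Alice, Uma, Bilal in two steps.
Kings: Diego, Alice, Bilal — 3.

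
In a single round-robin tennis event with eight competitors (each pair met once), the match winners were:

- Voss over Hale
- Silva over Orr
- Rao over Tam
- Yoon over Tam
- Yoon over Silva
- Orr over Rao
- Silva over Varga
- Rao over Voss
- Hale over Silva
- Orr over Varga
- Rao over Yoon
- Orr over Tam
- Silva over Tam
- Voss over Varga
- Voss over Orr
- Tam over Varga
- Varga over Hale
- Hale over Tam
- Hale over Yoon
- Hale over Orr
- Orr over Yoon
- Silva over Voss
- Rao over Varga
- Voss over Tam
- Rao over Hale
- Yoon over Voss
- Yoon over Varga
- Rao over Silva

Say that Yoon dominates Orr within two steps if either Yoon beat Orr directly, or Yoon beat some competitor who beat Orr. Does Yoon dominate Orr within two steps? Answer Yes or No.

Yoon did not beat Orr directly.
Yoon beat Tam, Silva, Varga, Voss. Of those, Silva beat Orr.

Yes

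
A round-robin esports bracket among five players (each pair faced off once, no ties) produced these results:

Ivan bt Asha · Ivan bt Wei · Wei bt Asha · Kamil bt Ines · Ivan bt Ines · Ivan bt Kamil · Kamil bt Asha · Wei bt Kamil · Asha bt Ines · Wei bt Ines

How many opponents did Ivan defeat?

4

Ivan's results: beat Ines, Asha, Kamil, Wei; lost to no one.
That is 4 wins.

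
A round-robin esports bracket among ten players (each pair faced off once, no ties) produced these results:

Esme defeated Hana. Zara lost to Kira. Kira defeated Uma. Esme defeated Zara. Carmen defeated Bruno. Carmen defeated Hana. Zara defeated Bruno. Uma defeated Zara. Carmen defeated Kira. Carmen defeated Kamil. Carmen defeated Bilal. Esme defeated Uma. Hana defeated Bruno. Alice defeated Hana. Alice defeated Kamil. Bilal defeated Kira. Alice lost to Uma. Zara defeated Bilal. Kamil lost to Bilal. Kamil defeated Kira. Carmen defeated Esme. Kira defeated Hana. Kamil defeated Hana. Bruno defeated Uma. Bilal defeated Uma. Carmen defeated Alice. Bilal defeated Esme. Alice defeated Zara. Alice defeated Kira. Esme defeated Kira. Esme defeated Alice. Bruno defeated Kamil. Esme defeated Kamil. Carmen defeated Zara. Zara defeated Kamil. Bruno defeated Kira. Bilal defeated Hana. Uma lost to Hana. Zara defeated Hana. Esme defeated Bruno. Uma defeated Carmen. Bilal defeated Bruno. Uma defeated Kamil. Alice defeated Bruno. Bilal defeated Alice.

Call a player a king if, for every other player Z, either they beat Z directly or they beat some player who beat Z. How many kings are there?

Kira cannot reach Esme in two steps.
Esme reaches everyone (king).
Zara cannot reach Carmen in two steps.
Uma reaches everyone (king).
Alice cannot reach Esme, Carmen in two steps.
Carmen reaches everyone (king).
Bilal reaches everyone (king).
Kamil cannot reach Esme, Alice, Carmen, Bilal in two steps.
Bruno cannot reach Esme, Bilal in two steps.
Hana cannot reach Esme, Bilal in two steps.
Kings: Esme, Uma, Carmen, Bilal — 4.

4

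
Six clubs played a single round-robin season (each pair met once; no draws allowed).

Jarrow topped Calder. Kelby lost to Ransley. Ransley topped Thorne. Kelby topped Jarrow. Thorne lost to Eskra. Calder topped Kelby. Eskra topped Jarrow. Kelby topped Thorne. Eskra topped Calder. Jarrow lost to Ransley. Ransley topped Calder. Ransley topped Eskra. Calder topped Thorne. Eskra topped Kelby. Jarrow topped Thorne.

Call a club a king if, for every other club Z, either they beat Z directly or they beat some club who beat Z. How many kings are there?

1

Kelby cannot reach Ransley, Eskra in two steps.
Ransley reaches everyone (king).
Thorne cannot reach Kelby, Ransley, Jarrow, Calder, Eskra in two steps.
Jarrow cannot reach Ransley, Eskra in two steps.
Calder cannot reach Ransley, Eskra in two steps.
Eskra cannot reach Ransley in two steps.
Kings: Ransley — 1.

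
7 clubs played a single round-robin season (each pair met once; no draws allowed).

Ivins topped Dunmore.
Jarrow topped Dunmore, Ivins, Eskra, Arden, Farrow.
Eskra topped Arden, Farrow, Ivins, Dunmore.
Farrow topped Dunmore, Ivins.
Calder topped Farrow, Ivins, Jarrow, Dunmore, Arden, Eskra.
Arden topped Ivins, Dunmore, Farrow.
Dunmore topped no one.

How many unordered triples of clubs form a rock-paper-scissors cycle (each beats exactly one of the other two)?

Win totals: Eskra 4, Calder 6, Dunmore 0, Arden 3, Ivins 1, Farrow 2, Jarrow 5.
A club with w wins dominates both others in C(w,2) triples; summing gives 6 + 15 + 0 + 3 + 0 + 1 + 10 = 35 transitive triples.
Total triples C(7,3) = 35, so cyclic triples = 35 − 35 = 0.

0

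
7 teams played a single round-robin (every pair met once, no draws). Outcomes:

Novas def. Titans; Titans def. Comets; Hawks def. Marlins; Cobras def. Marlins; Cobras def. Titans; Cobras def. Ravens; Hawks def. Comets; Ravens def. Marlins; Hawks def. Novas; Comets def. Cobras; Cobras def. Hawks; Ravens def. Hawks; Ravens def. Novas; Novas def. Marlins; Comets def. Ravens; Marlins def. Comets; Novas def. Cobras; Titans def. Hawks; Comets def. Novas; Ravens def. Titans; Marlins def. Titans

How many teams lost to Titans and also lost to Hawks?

1

Titans beat: Hawks, Comets.
Hawks beat: Marlins, Novas, Comets.
Both beat: Comets — 1.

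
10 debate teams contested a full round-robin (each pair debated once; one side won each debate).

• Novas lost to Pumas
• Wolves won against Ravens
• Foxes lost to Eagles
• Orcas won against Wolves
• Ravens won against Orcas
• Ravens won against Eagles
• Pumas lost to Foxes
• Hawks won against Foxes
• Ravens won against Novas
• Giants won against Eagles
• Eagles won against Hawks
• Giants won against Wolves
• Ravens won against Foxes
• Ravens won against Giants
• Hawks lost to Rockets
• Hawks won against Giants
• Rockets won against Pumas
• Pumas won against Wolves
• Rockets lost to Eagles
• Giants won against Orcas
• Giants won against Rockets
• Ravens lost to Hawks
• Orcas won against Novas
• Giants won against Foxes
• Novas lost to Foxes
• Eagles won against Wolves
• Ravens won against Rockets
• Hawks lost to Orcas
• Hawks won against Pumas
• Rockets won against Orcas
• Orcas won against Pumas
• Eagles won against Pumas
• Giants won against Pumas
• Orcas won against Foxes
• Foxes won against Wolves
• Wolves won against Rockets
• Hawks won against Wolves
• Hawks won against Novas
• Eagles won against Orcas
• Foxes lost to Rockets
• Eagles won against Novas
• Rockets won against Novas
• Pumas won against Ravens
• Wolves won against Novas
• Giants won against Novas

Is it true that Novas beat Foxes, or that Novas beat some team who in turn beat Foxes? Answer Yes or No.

Novas did not beat Foxes directly.
Novas beat no one, so there is no intermediate team.

No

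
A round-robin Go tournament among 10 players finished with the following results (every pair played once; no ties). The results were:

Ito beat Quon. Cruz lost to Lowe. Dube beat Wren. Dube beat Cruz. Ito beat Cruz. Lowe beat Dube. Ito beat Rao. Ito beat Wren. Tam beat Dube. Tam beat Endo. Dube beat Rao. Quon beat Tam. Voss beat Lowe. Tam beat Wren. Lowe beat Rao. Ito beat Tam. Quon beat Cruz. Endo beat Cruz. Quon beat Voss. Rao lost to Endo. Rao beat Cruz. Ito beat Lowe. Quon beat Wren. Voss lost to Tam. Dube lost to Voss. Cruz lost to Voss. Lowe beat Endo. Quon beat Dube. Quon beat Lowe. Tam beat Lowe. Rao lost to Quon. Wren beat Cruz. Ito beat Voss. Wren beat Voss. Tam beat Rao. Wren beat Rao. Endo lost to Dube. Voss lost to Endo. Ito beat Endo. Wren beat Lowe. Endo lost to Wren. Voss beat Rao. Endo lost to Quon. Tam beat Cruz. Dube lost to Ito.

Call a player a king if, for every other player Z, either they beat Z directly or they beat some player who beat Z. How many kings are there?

1

Tam cannot reach Ito, Quon in two steps.
Dube cannot reach Tam, Ito, Quon in two steps.
Ito reaches everyone (king).
Wren cannot reach Tam, Ito, Quon in two steps.
Endo cannot reach Tam, Ito, Wren, Quon in two steps.
Quon cannot reach Ito in two steps.
Voss cannot reach Tam, Ito, Quon in two steps.
Cruz cannot reach Tam, Dube, Ito, Wren, Endo, Quon, Voss, Lowe, Rao in two steps.
Lowe cannot reach Tam, Ito, Quon in two steps.
Rao cannot reach Tam, Dube, Ito, Wren, Endo, Quon, Voss, Lowe in two steps.
Kings: Ito — 1.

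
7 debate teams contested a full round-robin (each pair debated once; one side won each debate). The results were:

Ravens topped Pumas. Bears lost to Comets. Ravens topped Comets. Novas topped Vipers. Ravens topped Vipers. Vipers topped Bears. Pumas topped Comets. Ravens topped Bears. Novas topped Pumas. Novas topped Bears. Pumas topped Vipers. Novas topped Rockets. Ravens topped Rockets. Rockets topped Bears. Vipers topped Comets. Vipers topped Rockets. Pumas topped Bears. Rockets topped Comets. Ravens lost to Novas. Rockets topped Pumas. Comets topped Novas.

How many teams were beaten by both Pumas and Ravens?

Pumas beat: Comets, Bears, Vipers.
Ravens beat: Comets, Bears, Rockets, Vipers, Pumas.
Both beat: Comets, Bears, Vipers — 3.

3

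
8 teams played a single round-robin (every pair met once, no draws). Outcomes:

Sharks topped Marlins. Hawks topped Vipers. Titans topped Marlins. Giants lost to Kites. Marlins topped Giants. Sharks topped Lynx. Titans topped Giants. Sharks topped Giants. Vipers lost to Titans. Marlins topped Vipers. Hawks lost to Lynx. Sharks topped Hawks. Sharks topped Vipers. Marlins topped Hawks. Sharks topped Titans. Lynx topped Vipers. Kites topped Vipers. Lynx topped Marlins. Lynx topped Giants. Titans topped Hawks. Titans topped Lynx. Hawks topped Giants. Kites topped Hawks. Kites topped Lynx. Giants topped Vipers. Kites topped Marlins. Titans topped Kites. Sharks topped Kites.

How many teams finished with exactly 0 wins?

Win totals: Sharks 7, Vipers 0, Lynx 4, Kites 5, Hawks 2, Titans 6, Giants 1, Marlins 3.
Exactly 0: Vipers — 1 team.

1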